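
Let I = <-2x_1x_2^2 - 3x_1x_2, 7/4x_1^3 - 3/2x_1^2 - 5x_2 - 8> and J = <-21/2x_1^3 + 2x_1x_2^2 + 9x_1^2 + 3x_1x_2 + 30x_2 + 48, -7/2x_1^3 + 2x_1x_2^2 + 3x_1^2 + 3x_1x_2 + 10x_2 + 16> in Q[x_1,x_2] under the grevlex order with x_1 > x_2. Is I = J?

Two ideals are equal iff their reduced Gröbner bases coincide (the reduced basis is unique for a fixed ordering).
Buchberger on the first generating set:
f_1 = -2x_1x_2^2 - 3x_1x_2, LT = x_1x_2^2.
f_2 = 7/4x_1^3 - 3/2x_1^2 - 5x_2 - 8, LT = x_1^3.

S(f_1,f_2): lcm = x_1^3x_2^2. S = 3/2x_1^3x_2 + 6/7x_1^2x_2^2 + 20/7x_2^3 + 32/7x_2^2.
  leading term x_1^3x_2: subtract (6/7x_2)·f_2 from 3/2x_1^3x_2 + 6/7x_1^2x_2^2 + 20/7x_2^3 + 32/7x_2^2 → 6/7x_1^2x_2^2 + 9/7x_1^2x_2 + 20/7x_2^3 + 62/7x_2^2 + 48/7x_2
  leading term x_1^2x_2^2: subtract (-3/7x_1)·f_1 from 6/7x_1^2x_2^2 + 9/7x_1^2x_2 + 20/7x_2^3 + 62/7x_2^2 + 48/7x_2 → 20/7x_2^3 + 62/7x_2^2 + 48/7x_2
  leading term x_2^3: no divisor's leading term divides it; move 20/7x_2^3 to the remainder.
  leading term x_2^2: no divisor's leading term divides it; move 62/7x_2^2 to the remainder.
  leading term x_2: no divisor's leading term divides it; move 48/7x_2 to the remainder.
  remainder 20/7x_2^3 + 62/7x_2^2 + 48/7x_2 ≠ 0; add g_3 = 20/7x_2^3 + 62/7x_2^2 + 48/7x_2 to the basis.

The other S-polynomials (S(f_1,g_3), S(f_2,g_3)) all reduce to 0 modulo the current basis, so we have a Gröbner basis.
Inter-reduce: drop elements whose leading term is divisible by another's, tail-reduce, and make monic.
Reduced Gröbner basis: {x_1^3 - 6/7x_1^2 - 20/7x_2 - 32/7, x_1x_2^2 + 3/2x_1x_2, x_2^3 + 31/10x_2^2 + 12/5x_2}.

Buchberger on the second generating set:
h_1 = -21/2x_1^3 + 2x_1x_2^2 + 9x_1^2 + 3x_1x_2 + 30x_2 + 48, LT = x_1^3.
h_2 = -7/2x_1^3 + 2x_1x_2^2 + 3x_1^2 + 3x_1x_2 + 10x_2 + 16, LT = x_1^3.

S(h_1,h_2): lcm = x_1^3. S = 8/21x_1x_2^2 + 4/7x_1x_2.
  leading term x_1x_2^2: no divisor's leading term divides it; move 8/21x_1x_2^2 to the remainder.
  leading term x_1x_2: no divisor's leading term divides it; move 4/7x_1x_2 to the remainder.
  remainder 8/21x_1x_2^2 + 4/7x_1x_2 ≠ 0; add k_3 = 8/21x_1x_2^2 + 4/7x_1x_2 to the basis.

S(h_1,k_3): lcm = x_1^3x_2^2. S = -4/21x_1x_2^4 - 3/2x_1^3x_2 - 6/7x_1^2x_2^2 - 2/7x_1x_2^3 - 20/7x_2^3 - 32/7x_2^2.
  leading term x_1x_2^4: subtract (-1/2x_2^2)·k_3 from -4/21x_1x_2^4 - 3/2x_1^3x_2 - 6/7x_1^2x_2^2 - 2/7x_1x_2^3 - 20/7x_2^3 - 32/7x_2^2 → -3/2x_1^3x_2 - 6/7x_1^2x_2^2 - 20/7x_2^3 - 32/7x_2^2
  leading term x_1^3x_2: subtract (1/7x_2)·h_1 from -3/2x_1^3x_2 - 6/7x_1^2x_2^2 - 20/7x_2^3 - 32/7x_2^2 → -6/7x_1^2x_2^2 - 2/7x_1x_2^3 - 9/7x_1^2x_2 - 3/7x_1x_2^2 - 20/7x_2^3 - 62/7x_2^2 - 48/7x_2
  leading term x_1^2x_2^2: subtract (-9/4x_1)·k_3 from -6/7x_1^2x_2^2 - 2/7x_1x_2^3 - 9/7x_1^2x_2 - 3/7x_1x_2^2 - 20/7x_2^3 - 62/7x_2^2 - 48/7x_2 → -2/7x_1x_2^3 - 3/7x_1x_2^2 - 20/7x_2^3 - 62/7x_2^2 - 48/7x_2
  leading term x_1x_2^3: subtract (-3/4x_2)·k_3 from -2/7x_1x_2^3 - 3/7x_1x_2^2 - 20/7x_2^3 - 62/7x_2^2 - 48/7x_2 → -20/7x_2^3 - 62/7x_2^2 - 48/7x_2
  leading term x_2^3: no divisor's leading term divides it; move -20/7x_2^3 to the remainder.
  leading term x_2^2: no divisor's leading term divides it; move -62/7x_2^2 to the remainder.
  leading term x_2: no divisor's leading term divides it; move -48/7x_2 to the remainder.
  remainder -20/7x_2^3 - 62/7x_2^2 - 48/7x_2 ≠ 0; add k_4 = -20/7x_2^3 - 62/7x_2^2 - 48/7x_2 to the basis.

The other S-polynomials (S(h_2,k_3), S(h_1,k_4), S(h_2,k_4), S(k_3,k_4)) all reduce to 0 modulo the current basis, so we have a Gröbner basis.
Inter-reduce: drop elements whose leading term is divisible by another's, tail-reduce, and make monic.
Reduced Gröbner basis: {x_1^3 - 6/7x_1^2 - 20/7x_2 - 32/7, x_1x_2^2 + 3/2x_1x_2, x_2^3 + 31/10x_2^2 + 12/5x_2}.

Same reduced basis, so the two generating sets span the same ideal.

Yes, the ideals are equal.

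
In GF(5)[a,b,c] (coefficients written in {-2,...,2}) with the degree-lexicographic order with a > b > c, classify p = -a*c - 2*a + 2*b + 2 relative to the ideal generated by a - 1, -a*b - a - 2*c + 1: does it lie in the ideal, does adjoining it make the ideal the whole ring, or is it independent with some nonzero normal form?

First compute the reduced Gröbner basis of I by Buchberger's algorithm.
f_1 = a - 1, LT = a.
f_2 = -a*b - a - 2*c + 1, LT = a*b.

S(f_1,f_2): lcm = a*b. S = -a - b - 2*c + 1.
  reduce S modulo (f_1, f_2):
  remainder -b - 2*c ≠ 0; add h_3 = -b - 2*c to the basis.

The other S-polynomials (S(f_1,h_3), S(f_2,h_3)) all reduce to 0 modulo the current basis, so we have a Gröbner basis.
Inter-reduce: drop elements whose leading term is divisible by another's, tail-reduce, and make monic.
Reduced Gröbner basis: {a - 1, b + 2*c}.
Label its elements g_1 = a - 1, g_2 = b + 2*c.

Reduce p = -a*c - 2*a + 2*b + 2 modulo G:
  leading term a*c: subtract (-c)·g_1 from -a*c - 2*a + 2*b + 2 → -2*a + 2*b - c + 2
  leading term a: subtract (-2)·g_1 from -2*a + 2*b - c + 2 → 2*b - c
  leading term b: subtract (2)·g_2 from 2*b - c → 0
  normal form = 0.
Since the normal form is 0, p ∈ I.

-a*c - 2*a + 2*b + 2 lies in I (it reduces to 0).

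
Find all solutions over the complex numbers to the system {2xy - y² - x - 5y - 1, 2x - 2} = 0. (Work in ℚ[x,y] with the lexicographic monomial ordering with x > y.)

{(1, -2), (1, -1)}

Compute a lex Gröbner basis by Buchberger's algorithm.
f_1 = 2xy - x - y² - 5y - 1, LT = xy.
f_2 = 2x - 2, LT = x.

S(f_1,f_2): lcm = xy. S = -½x - ½y² - 3/2y - ½.
  leading term x: subtract (-¼)·f_2 from -½x - ½y² - 3/2y - ½ → -½y² - 3/2y - 1
  leading term y²: no divisor's leading term divides it; move -½y² to the remainder.
  leading term y: no divisor's leading term divides it; move -3/2y to the remainder.
  leading term 1: no divisor's leading term divides it; move -1 to the remainder.
  remainder -½y² - 3/2y - 1 ≠ 0; add h_3 = -½y² - 3/2y - 1 to the basis.

The other S-polynomials (S(f_1,h_3), S(f_2,h_3)) all reduce to 0 modulo the current basis, so we have a Gröbner basis.
Inter-reduce: drop elements whose leading term is divisible by another's, tail-reduce, and make monic.
Reduced Gröbner basis: {x - 1, y² + 3y + 2}.

From the last basis element, y² + 3y + 2 = 0, so y takes values in {-2, -1}. Each choice, substituted upward through the basis, yields the corresponding point(s) of the solution set.
  y = -2: the earlier basis element becomes x - 1 = 0, giving x = 1 — point (1, -2).
  y = -1: the earlier basis element becomes x - 1 = 0, giving x = 1 — point (1, -1).
Substituting each solution back into the original system confirms all equations vanish.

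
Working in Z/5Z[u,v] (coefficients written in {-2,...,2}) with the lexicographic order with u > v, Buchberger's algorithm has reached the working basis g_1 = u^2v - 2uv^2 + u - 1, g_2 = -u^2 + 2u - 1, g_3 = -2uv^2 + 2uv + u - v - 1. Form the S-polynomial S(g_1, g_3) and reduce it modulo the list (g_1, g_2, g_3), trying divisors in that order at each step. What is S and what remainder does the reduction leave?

S(g_1, g_3) = u^2v - 2u^2 - 2uv^3 - 2uv + 2u - v; remainder on division = 2uv + 2u + v^2 - 2.

lcm(LM(g_1), LM(g_3)) = u^2v^2.
S = (lcm/LT(g_1))·g_1 − (lcm/LT(g_3))·g_3 = u^2v - 2u^2 - 2uv^3 - 2uv + 2u - v.
Reduce S modulo (g_1, g_2, g_3) in that order:
  leading term u^2v: subtract (1)·g_1 from u^2v - 2u^2 - 2uv^3 - 2uv + 2u - v → -2u^2 - 2uv^3 + 2uv^2 - 2uv + u - v + 1
  leading term u^2: subtract (2)·g_2 from -2u^2 - 2uv^3 + 2uv^2 - 2uv + u - v + 1 → -2uv^3 + 2uv^2 - 2uv + 2u - v - 2
  leading term uv^3: subtract (v)·g_3 from -2uv^3 + 2uv^2 - 2uv + 2u - v - 2 → 2uv + 2u + v^2 - 2
  leading term uv: no divisor's leading term divides it; move 2uv to the remainder.
  leading term u: no divisor's leading term divides it; move 2u to the remainder.
  leading term v^2: no divisor's leading term divides it; move v^2 to the remainder.
  leading term 1: no divisor's leading term divides it; move -2 to the remainder.
The remainder 2uv + 2u + v^2 - 2 is nonzero, so it would be added as the next basis element.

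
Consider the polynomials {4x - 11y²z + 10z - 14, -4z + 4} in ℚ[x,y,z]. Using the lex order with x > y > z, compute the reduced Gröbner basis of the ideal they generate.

G = {x - 11/4y² - 1, z - 1}

f_1 = 4x - 11y²z + 10z - 14, LT = x.
f_2 = -4z + 4, LT = z.

The S-polynomials (S(f_1,f_2)) all reduce to 0 modulo the current basis, so we have a Gröbner basis.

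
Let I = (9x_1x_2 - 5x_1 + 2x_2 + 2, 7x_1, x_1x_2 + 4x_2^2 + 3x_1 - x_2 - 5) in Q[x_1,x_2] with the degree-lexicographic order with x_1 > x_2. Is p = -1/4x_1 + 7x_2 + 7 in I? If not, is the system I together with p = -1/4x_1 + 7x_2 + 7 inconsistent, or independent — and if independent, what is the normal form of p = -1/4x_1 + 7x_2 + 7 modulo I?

-1/4x_1 + 7x_2 + 7 lies in I (it reduces to 0).

First compute the reduced Gröbner basis of I by Buchberger's algorithm.
f_1 = 9x_1x_2 - 5x_1 + 2x_2 + 2, LT = x_1x_2.
f_2 = 7x_1, LT = x_1.
f_3 = x_1x_2 + 4x_2^2 + 3x_1 - x_2 - 5, LT = x_1x_2.

S(f_1,f_2): lcm = x_1x_2. S = -5/9x_1 + 2/9x_2 + 2/9.
  leading term x_1: subtract (-5/63)·f_2 from -5/9x_1 + 2/9x_2 + 2/9 → 2/9x_2 + 2/9
  leading term x_2: no divisor's leading term divides it; move 2/9x_2 to the remainder.
  leading term 1: no divisor's leading term divides it; move 2/9 to the remainder.
  remainder 2/9x_2 + 2/9 ≠ 0; add h_4 = 2/9x_2 + 2/9 to the basis.

The other S-polynomials (S(f_1,f_3), S(f_2,f_3), S(f_1,h_4), S(f_2,h_4), S(f_3,h_4)) all reduce to 0 modulo the current basis, so we have a Gröbner basis.
Inter-reduce: drop elements whose leading term is divisible by another's, tail-reduce, and make monic.
Reduced Gröbner basis: {x_1, x_2 + 1}.
Label its elements g_1 = x_1, g_2 = x_2 + 1.

Reduce p = -1/4x_1 + 7x_2 + 7 modulo G:
  leading term x_1: subtract (-1/4)·g_1 from -1/4x_1 + 7x_2 + 7 → 7x_2 + 7
  leading term x_2: subtract (7)·g_2 from 7x_2 + 7 → 0
  normal form = 0.
Since the normal form is 0, p ∈ I.

The remainder on division by a Gröbner basis is unique — it is the normal form.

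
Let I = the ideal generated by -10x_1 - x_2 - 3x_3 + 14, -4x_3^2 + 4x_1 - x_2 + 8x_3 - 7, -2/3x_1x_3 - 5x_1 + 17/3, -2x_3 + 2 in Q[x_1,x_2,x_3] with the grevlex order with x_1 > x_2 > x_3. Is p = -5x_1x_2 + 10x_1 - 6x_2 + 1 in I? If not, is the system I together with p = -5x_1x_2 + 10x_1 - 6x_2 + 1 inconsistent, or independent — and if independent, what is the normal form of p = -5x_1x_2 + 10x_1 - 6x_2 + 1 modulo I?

-5x_1x_2 + 10x_1 - 6x_2 + 1 lies in I (it reduces to 0).

First compute the reduced Gröbner basis of I by Buchberger's algorithm.
f_1 = -10x_1 - x_2 - 3x_3 + 14, LT = x_1.
f_2 = -4x_3^2 + 4x_1 - x_2 + 8x_3 - 7, LT = x_3^2.
f_3 = -2/3x_1x_3 - 5x_1 + 17/3, LT = x_1x_3.
f_4 = -2x_3 + 2, LT = x_3.

S(f_1,f_3): lcm = x_1x_3. S = 1/10x_2x_3 + 3/10x_3^2 - 15/2x_1 - 7/5x_3 + 17/2.
  reduce S modulo (f_1, f_2, f_3, f_4):
  remainder 149/200x_2 - 149/200 ≠ 0; add h_5 = 149/200x_2 - 149/200 to the basis.

The other S-polynomials (S(f_1,f_2), S(f_1,f_4), S(f_2,f_3), S(f_2,f_4), S(f_3,f_4), S(f_1,h_5), S(f_2,h_5), S(f_3,h_5), S(f_4,h_5)) all reduce to 0 modulo the current basis, so we have a Gröbner basis.
Inter-reduce: drop elements whose leading term is divisible by another's, tail-reduce, and make monic.
Reduced Gröbner basis: {x_1 - 1, x_2 - 1, x_3 - 1}.
Label its elements g_1 = x_1 - 1, g_2 = x_2 - 1, g_3 = x_3 - 1.

Reduce p = -5x_1x_2 + 10x_1 - 6x_2 + 1 modulo G:
  leading term x_1x_2: subtract (-5x_2)·g_1 from -5x_1x_2 + 10x_1 - 6x_2 + 1 → 10x_1 - 11x_2 + 1
  leading term x_1: subtract (10)·g_1 from 10x_1 - 11x_2 + 1 → -11x_2 + 11
  leading term x_2: subtract (-11)·g_2 from -11x_2 + 11 → 0
  normal form = 0.
Since the normal form is 0, p ∈ I.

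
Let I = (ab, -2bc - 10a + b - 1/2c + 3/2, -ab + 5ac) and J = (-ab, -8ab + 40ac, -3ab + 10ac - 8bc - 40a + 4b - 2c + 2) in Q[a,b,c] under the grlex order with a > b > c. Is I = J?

No, the ideals differ.

Two ideals are equal iff their reduced Gröbner bases coincide (the reduced basis is unique for a fixed ordering).
Buchberger on the first generating set:
f_1 = ab, LT = ab.
f_2 = -2bc - 10a + b - 1/2c + 3/2, LT = bc.
f_3 = -ab + 5ac, LT = ab.

S(f_1,f_2): lcm = abc. S = -5a^2 + 1/2ab - 1/4ac + 3/4a.
  leading term a^2: no divisor's leading term divides it; move -5a^2 to the remainder.
  leading term ab: subtract (1/2)·f_1 from 1/2ab - 1/4ac + 3/4a → -1/4ac + 3/4a
  leading term ac: no divisor's leading term divides it; move -1/4ac to the remainder.
  leading term a: no divisor's leading term divides it; move 3/4a to the remainder.
  remainder -5a^2 - 1/4ac + 3/4a ≠ 0; add g_4 = -5a^2 - 1/4ac + 3/4a to the basis.

S(f_1,f_3): lcm = ab. S = 5ac.
  leading term ac: no divisor's leading term divides it; move 5ac to the remainder.
  remainder 5ac ≠ 0; add g_5 = 5ac to the basis.

The other S-polynomials (S(f_2,f_3), S(f_1,g_4), S(f_2,g_4), S(f_3,g_4), S(f_1,g_5), S(f_2,g_5), S(f_3,g_5), S(g_4,g_5)) all reduce to 0 modulo the current basis, so we have a Gröbner basis.
Inter-reduce: drop elements whose leading term is divisible by another's, tail-reduce, and make monic.
Reduced Gröbner basis: {a^2 - 3/20a, ab, ac, bc + 5a - 1/2b + 1/4c - 3/4}.

Buchberger on the second generating set:
h_1 = -ab, LT = ab.
h_2 = -8ab + 40ac, LT = ab.
h_3 = -3ab + 10ac - 8bc - 40a + 4b - 2c + 2, LT = ab.

S(h_1,h_2): lcm = ab. S = 5ac.
  leading term ac: no divisor's leading term divides it; move 5ac to the remainder.
  remainder 5ac ≠ 0; add k_4 = 5ac to the basis.

S(h_1,h_3): lcm = ab. S = 10/3ac - 8/3bc - 40/3a + 4/3b - 2/3c + 2/3.
  leading term ac: subtract (2/3)·k_4 from 10/3ac - 8/3bc - 40/3a + 4/3b - 2/3c + 2/3 → -8/3bc - 40/3a + 4/3b - 2/3c + 2/3
  leading term bc: no divisor's leading term divides it; move -8/3bc to the remainder.
  leading term a: no divisor's leading term divides it; move -40/3a to the remainder.
  leading term b: no divisor's leading term divides it; move 4/3b to the remainder.
  leading term c: no divisor's leading term divides it; move -2/3c to the remainder.
  leading term 1: no divisor's leading term divides it; move 2/3 to the remainder.
  remainder -8/3bc - 40/3a + 4/3b - 2/3c + 2/3 ≠ 0; add k_5 = -8/3bc - 40/3a + 4/3b - 2/3c + 2/3 to the basis.

S(h_1,k_5): lcm = abc. S = -5a^2 + 1/2ab - 1/4ac + 1/4a.
  leading term a^2: no divisor's leading term divides it; move -5a^2 to the remainder.
  leading term ab: subtract (-1/2)·h_1 from 1/2ab - 1/4ac + 1/4a → -1/4ac + 1/4a
  leading term ac: subtract (-1/20)·k_4 from -1/4ac + 1/4a → 1/4a
  leading term a: no divisor's leading term divides it; move 1/4a to the remainder.
  remainder -5a^2 + 1/4a ≠ 0; add k_6 = -5a^2 + 1/4a to the basis.

The other S-polynomials (S(h_2,h_3), S(h_1,k_4), S(h_2,k_4), S(h_3,k_4), S(h_2,k_5), S(h_3,k_5), S(k_4,k_5), S(h_1,k_6), S(h_2,k_6), S(h_3,k_6), S(k_4,k_6), S(k_5,k_6)) all reduce to 0 modulo the current basis, so we have a Gröbner basis.
Inter-reduce: drop elements whose leading term is divisible by another's, tail-reduce, and make monic.
Reduced Gröbner basis: {a^2 - 1/20a, ab, ac, bc + 5a - 1/2b + 1/4c - 1/4}.

Since the reduced bases disagree, the two ideals are not the same.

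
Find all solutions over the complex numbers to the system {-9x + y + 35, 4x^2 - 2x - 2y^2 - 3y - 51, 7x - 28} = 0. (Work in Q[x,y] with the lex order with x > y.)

Compute a lex Gröbner basis by Buchberger's algorithm.
f_1 = -9x + y + 35, LT = x.
f_2 = 4x^2 - 2x - 2y^2 - 3y - 51, LT = x^2.
f_3 = 7x - 28, LT = x.

S(f_1,f_2): lcm = x^2. S = -1/9xy - 61/18x + 1/2y^2 + 3/4y + 51/4.
  reduce S modulo (f_1, f_2, f_3):
  remainder 79/162y^2 - 19/324y - 139/324 ≠ 0; add h_4 = 79/162y^2 - 19/324y - 139/324 to the basis.

S(f_1,f_3): lcm = x. S = -1/9y + 1/9.
  reduce S modulo (f_1, f_2, f_3, h_4):
  remainder -1/9y + 1/9 ≠ 0; add h_5 = -1/9y + 1/9 to the basis.

The other S-polynomials (S(f_2,f_3), S(f_1,h_4), S(f_2,h_4), S(f_3,h_4), S(f_1,h_5), S(f_2,h_5), S(f_3,h_5), S(h_4,h_5)) all reduce to 0 modulo the current basis, so we have a Gröbner basis.
Inter-reduce: drop elements whose leading term is divisible by another's, tail-reduce, and make monic.
Reduced Gröbner basis: {x - 4, y - 1}.

From the last basis element, y - 1 = 0, so y takes values in {1}. Each choice, substituted upward through the basis, yields the corresponding point(s) of the solution set.
  y = 1: the earlier basis element becomes x - 4 = 0, giving x = 4 — point (4, 1).

{(4, 1)}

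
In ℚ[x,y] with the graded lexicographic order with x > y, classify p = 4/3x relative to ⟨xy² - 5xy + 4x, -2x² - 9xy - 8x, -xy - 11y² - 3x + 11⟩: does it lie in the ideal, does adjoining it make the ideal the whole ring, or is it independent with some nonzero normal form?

4/3x lies in I (it reduces to 0).

First compute the reduced Gröbner basis of I by Buchberger's algorithm.
f_1 = xy² - 5xy + 4x, LT = xy².
f_2 = -2x² - 9xy - 8x, LT = x².
f_3 = -xy - 11y² - 3x + 11, LT = xy.

S(f_1,f_3): lcm = xy². S = -11y³ - 8xy + 4x + 11y.
  reduce S modulo (f_1, f_2, f_3):
  remainder -11y³ + 88y² + 28x + 11y - 88 ≠ 0; add h_4 = -11y³ + 88y² + 28x + 11y - 88 to the basis.

S(f_2,f_3): lcm = x²y. S = -13/2xy² - 3x² + 4xy + 11x.
  reduce S modulo (f_1, f_2, f_3, h_4):
  remainder 165y² + 94x - 165 ≠ 0; add h_5 = 165y² + 94x - 165 to the basis.

S(f_1,h_4): lcm = xy³. S = 3xy² + 28/11x² + 5xy - 8x.
  reduce S modulo (f_1, f_2, f_3, h_4, h_5):
  remainder -34/15x ≠ 0; add h_6 = -34/15x to the basis.

The other S-polynomials (S(f_1,f_2), S(f_2,h_4), S(f_3,h_4), S(f_1,h_5), S(f_2,h_5), S(f_3,h_5), S(h_4,h_5), S(f_1,h_6), S(f_2,h_6), S(f_3,h_6), S(h_4,h_6), S(h_5,h_6)) all reduce to 0 modulo the current basis, so we have a Gröbner basis.
Inter-reduce: drop elements whose leading term is divisible by another's, tail-reduce, and make monic.
Reduced Gröbner basis: {y² - 1, x}.
Label its elements g_1 = y² - 1, g_2 = x.

Reduce p = 4/3x modulo G:
  leading term x: subtract (4/3)·g_2 from 4/3x → 0
  normal form = 0.
Since the normal form is 0, p ∈ I.

Ideal membership is decidable via reduction modulo a Gröbner basis.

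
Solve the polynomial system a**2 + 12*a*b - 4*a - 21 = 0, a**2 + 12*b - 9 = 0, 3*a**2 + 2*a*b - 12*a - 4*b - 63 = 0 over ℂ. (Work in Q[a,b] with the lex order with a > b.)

Compute a lex Gröbner basis by Buchberger's algorithm.
f_1 = a**2 + 12*a*b - 4*a - 21, LT = a**2.
f_2 = a**2 + 12*b - 9, LT = a**2.
f_3 = 3*a**2 + 2*a*b - 12*a - 4*b - 63, LT = a**2.

S(f_1,f_2): lcm = a**2. S = 12*a*b - 4*a - 12*b - 12.
  leading term a*b: no divisor's leading term divides it; move 12*a*b to the remainder.
  leading term a: no divisor's leading term divides it; move -4*a to the remainder.
  leading term b: no divisor's leading term divides it; move -12*b to the remainder.
  leading term 1: no divisor's leading term divides it; move -12 to the remainder.
  remainder 12*a*b - 4*a - 12*b - 12 ≠ 0; add h_4 = 12*a*b - 4*a - 12*b - 12 to the basis.

S(f_1,f_3): lcm = a**2. S = 34/3*a*b + 4/3*b.
  leading term a*b: subtract (17/18)·h_4 from 34/3*a*b + 4/3*b → 34/9*a + 38/3*b + 34/3
  leading term a: no divisor's leading term divides it; move 34/9*a to the remainder.
  leading term b: no divisor's leading term divides it; move 38/3*b to the remainder.
  leading term 1: no divisor's leading term divides it; move 34/3 to the remainder.
  remainder 34/9*a + 38/3*b + 34/3 ≠ 0; add h_5 = 34/9*a + 38/3*b + 34/3 to the basis.

S(f_1,h_4): lcm = a**2*b. S = 1/3*a**2 + 12*a*b**2 - 3*a*b + a - 21*b.
  leading term a**2: subtract (1/3)·f_1 from 1/3*a**2 + 12*a*b**2 - 3*a*b + a - 21*b → 12*a*b**2 - 7*a*b + 7/3*a - 21*b + 7
  leading term a*b**2: subtract (b)·h_4 from 12*a*b**2 - 7*a*b + 7/3*a - 21*b + 7 → -3*a*b + 7/3*a + 12*b**2 - 9*b + 7
  leading term a*b: subtract (-1/4)·h_4 from -3*a*b + 7/3*a + 12*b**2 - 9*b + 7 → 4/3*a + 12*b**2 - 12*b + 4
  leading term a: subtract (6/17)·h_5 from 4/3*a + 12*b**2 - 12*b + 4 → 12*b**2 - 280/17*b
  leading term b**2: no divisor's leading term divides it; move 12*b**2 to the remainder.
  leading term b: no divisor's leading term divides it; move -280/17*b to the remainder.
  remainder 12*b**2 - 280/17*b ≠ 0; add h_6 = 12*b**2 - 280/17*b to the basis.

S(f_3,h_4): lcm = a**2*b. S = 1/3*a**2 + 2/3*a*b**2 - 3*a*b + a - 4/3*b**2 - 21*b.
  leading term a**2: subtract (1/3)·f_1 from 1/3*a**2 + 2/3*a*b**2 - 3*a*b + a - 4/3*b**2 - 21*b → 2/3*a*b**2 - 7*a*b + 7/3*a - 4/3*b**2 - 21*b + 7
  leading term a*b**2: subtract (1/18*b)·h_4 from 2/3*a*b**2 - 7*a*b + 7/3*a - 4/3*b**2 - 21*b + 7 → -61/9*a*b + 7/3*a - 2/3*b**2 - 61/3*b + 7
  leading term a*b: subtract (-61/108)·h_4 from -61/9*a*b + 7/3*a - 2/3*b**2 - 61/3*b + 7 → 2/27*a - 2/3*b**2 - 244/9*b + 2/9
  leading term a: subtract (1/51)·h_5 from 2/27*a - 2/3*b**2 - 244/9*b + 2/9 → -2/3*b**2 - 4186/153*b
  leading term b**2: subtract (-1/18)·h_6 from -2/3*b**2 - 4186/153*b → -1442/51*b
  leading term b: no divisor's leading term divides it; move -1442/51*b to the remainder.
  remainder -1442/51*b ≠ 0; add h_7 = -1442/51*b to the basis.

The other S-polynomials (S(f_2,f_3), S(f_2,h_4), S(f_1,h_5), S(f_2,h_5), S(f_3,h_5), S(h_4,h_5), S(f_1,h_6), S(f_2,h_6), S(f_3,h_6), S(h_4,h_6), S(h_5,h_6), S(f_1,h_7), S(f_2,h_7), S(f_3,h_7), S(h_4,h_7), S(h_5,h_7), S(h_6,h_7)) all reduce to 0 modulo the current basis, so we have a Gröbner basis.
Inter-reduce: drop elements whose leading term is divisible by another's, tail-reduce, and make monic.
Reduced Gröbner basis: {a + 3, b}.

Since the basis is lex-ordered, b is univariate in b. Its roots are {0}. Back-substituting each root into the other basis elements fixes the other coordinates.
  b = 0: the earlier basis element becomes a + 3 = 0, giving a = -3 — point (-3, 0).
Each listed point satisfies every original equation (direct substitution).

{(-3, 0)}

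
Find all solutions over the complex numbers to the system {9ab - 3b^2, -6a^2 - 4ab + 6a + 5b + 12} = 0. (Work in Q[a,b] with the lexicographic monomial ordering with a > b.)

Compute a lex Gröbner basis by Buchberger's algorithm.
f_1 = 9ab - 3b^2, LT = ab.
f_2 = -6a^2 - 4ab + 6a + 5b + 12, LT = a^2.

S(f_1,f_2): lcm = a^2b. S = -ab^2 + ab + 5/6b^2 + 2b.
  leading term ab^2: subtract (-1/9b)·f_1 from -ab^2 + ab + 5/6b^2 + 2b → ab - 1/3b^3 + 5/6b^2 + 2b
  leading term ab: subtract (1/9)·f_1 from ab - 1/3b^3 + 5/6b^2 + 2b → -1/3b^3 + 7/6b^2 + 2b
  leading term b^3: no divisor's leading term divides it; move -1/3b^3 to the remainder.
  leading term b^2: no divisor's leading term divides it; move 7/6b^2 to the remainder.
  leading term b: no divisor's leading term divides it; move 2b to the remainder.
  remainder -1/3b^3 + 7/6b^2 + 2b ≠ 0; add h_3 = -1/3b^3 + 7/6b^2 + 2b to the basis.

The other S-polynomials (S(f_1,h_3), S(f_2,h_3)) all reduce to 0 modulo the current basis, so we have a Gröbner basis.
Inter-reduce: drop elements whose leading term is divisible by another's, tail-reduce, and make monic.
Reduced Gröbner basis: {a^2 - a + 2/9b^2 - 5/6b - 2, ab - 1/3b^2, b^3 - 7/2b^2 - 6b}.

A lex Gröbner basis eliminates variables successively. Here b^3 - 7/2b^2 - 6b depends only on b, with roots {0, 7/4 - sqrt(145)/4, 7/4 + sqrt(145)/4}; lifting each root through the earlier basis elements recovers the full solutions.
  b = 0: the earlier basis element becomes a^2 - a - 2 = 0, giving a = -1, 2 — points (-1, 0), (2, 0).
  b = 7/4 - sqrt(145)/4: the earlier basis elements become a**2 - a - 55/72 + sqrt(145)/72 = 0; -sqrt(145)*a/4 + 7*a/4 - 97/24 + 7*sqrt(145)/24 = 0, giving a = 7/12 - sqrt(145)/12 — point (7/12 - sqrt(145)/12, 7/4 - sqrt(145)/4).
  b = 7/4 + sqrt(145)/4: the earlier basis elements become a**2 - a - 55/72 - sqrt(145)/72 = 0; 7*a/4 + sqrt(145)*a/4 - 97/24 - 7*sqrt(145)/24 = 0, giving a = 7/12 + sqrt(145)/12 — point (7/12 + sqrt(145)/12, 7/4 + sqrt(145)/4).
This is the nonlinear analogue of row-reducing a linear system.

{(-1, 0), (2, 0), (7/12 - sqrt(145)/12, 7/4 - sqrt(145)/4), (7/12 + sqrt(145)/12, 7/4 + sqrt(145)/4)}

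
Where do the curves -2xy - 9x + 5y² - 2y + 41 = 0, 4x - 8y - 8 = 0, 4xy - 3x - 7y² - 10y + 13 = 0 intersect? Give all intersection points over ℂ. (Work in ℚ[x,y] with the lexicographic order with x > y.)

Compute a lex Gröbner basis by Buchberger's algorithm.
f_1 = -2xy - 9x + 5y² - 2y + 41, LT = xy.
f_2 = 4x - 8y - 8, LT = x.
f_3 = 4xy - 3x - 7y² - 10y + 13, LT = xy.

S(f_1,f_2): lcm = xy. S = 9/2x - ½y² + 3y - 41/2.
  reduce S modulo (f_1, f_2, f_3):
  remainder -½y² + 12y - 23/2 ≠ 0; add h_4 = -½y² + 12y - 23/2 to the basis.

S(f_1,f_3): lcm = xy. S = 21/4x - ¾y² + 7/2y - 95/4.
  reduce S modulo (f_1, f_2, f_3, h_4):
  remainder -4y + 4 ≠ 0; add h_5 = -4y + 4 to the basis.

The other S-polynomials (S(f_2,f_3), S(f_1,h_4), S(f_2,h_4), S(f_3,h_4), S(f_1,h_5), S(f_2,h_5), S(f_3,h_5), S(h_4,h_5)) all reduce to 0 modulo the current basis, so we have a Gröbner basis.
Inter-reduce: drop elements whose leading term is divisible by another's, tail-reduce, and make monic.
Reduced Gröbner basis: {x - 4, y - 1}.

Since the basis is lex-ordered, y - 1 is univariate in y. Its roots are {1}. Back-substituting each root into the other basis elements fixes the other coordinates.
  y = 1: the earlier basis element becomes x - 4 = 0, giving x = 4 — point (4, 1).
Zero-dimensionality of the ideal guarantees finitely many solutions over ℂ.

{(4, 1)}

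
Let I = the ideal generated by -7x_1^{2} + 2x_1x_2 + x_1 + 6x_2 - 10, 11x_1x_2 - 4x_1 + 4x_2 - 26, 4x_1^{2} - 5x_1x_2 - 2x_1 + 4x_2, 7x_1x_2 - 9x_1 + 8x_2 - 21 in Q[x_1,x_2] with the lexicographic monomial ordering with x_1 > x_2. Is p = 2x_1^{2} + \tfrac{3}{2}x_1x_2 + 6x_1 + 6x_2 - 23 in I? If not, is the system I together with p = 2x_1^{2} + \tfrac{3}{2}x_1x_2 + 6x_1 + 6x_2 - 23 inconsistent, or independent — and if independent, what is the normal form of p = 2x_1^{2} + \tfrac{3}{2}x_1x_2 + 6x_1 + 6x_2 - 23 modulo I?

2x_1^{2} + \tfrac{3}{2}x_1x_2 + 6x_1 + 6x_2 - 23 lies in I (it reduces to 0).

First compute the reduced Gröbner basis of I by Buchberger's algorithm.
f_1 = -7x_1^{2} + 2x_1x_2 + x_1 + 6x_2 - 10, LT = x_1^{2}.
f_2 = 11x_1x_2 - 4x_1 + 4x_2 - 26, LT = x_1x_2.
f_3 = 4x_1^{2} - 5x_1x_2 - 2x_1 + 4x_2, LT = x_1^{2}.
f_4 = 7x_1x_2 - 9x_1 + 8x_2 - 21, LT = x_1x_2.

S(f_1,f_2): lcm = x_1^{2}x_2. S = \tfrac{4}{11}x_1^{2} - \tfrac{2}{7}x_1x_2^{2} - \tfrac{39}{77}x_1x_2 + \tfrac{26}{11}x_1 - \tfrac{6}{7}x_2^{2} + \tfrac{10}{7}x_2.
  reduce S modulo (f_1, f_2, f_3, f_4):
  remainder \tfrac{270}{121}x_1 - \tfrac{58}{77}x_2^{2} + \tfrac{1058}{847}x_2 - \tfrac{1454}{847} ≠ 0; add h_5 = \tfrac{270}{121}x_1 - \tfrac{58}{77}x_2^{2} + \tfrac{1058}{847}x_2 - \tfrac{1454}{847} to the basis.

S(f_1,f_3): lcm = x_1^{2}. S = \tfrac{27}{28}x_1x_2 + \tfrac{5}{14}x_1 - \tfrac{13}{7}x_2 + \tfrac{10}{7}.
  reduce S modulo (f_1, f_2, f_3, f_4, h_5):
  remainder \tfrac{3161}{13230}x_2^{2} - \tfrac{34451}{13230}x_2 + \tfrac{28129}{6615} ≠ 0; add h_6 = \tfrac{3161}{13230}x_2^{2} - \tfrac{34451}{13230}x_2 + \tfrac{28129}{6615} to the basis.

S(f_1,f_4): lcm = x_1^{2}x_2. S = \tfrac{9}{7}x_1^{2} - \tfrac{2}{7}x_1x_2^{2} - \tfrac{9}{7}x_1x_2 + 3x_1 - \tfrac{6}{7}x_2^{2} + \tfrac{10}{7}x_2.
  reduce S modulo (f_1, f_2, f_3, f_4, h_5, h_6):
  remainder \tfrac{23406}{8393}x_2 - \tfrac{46812}{8393} ≠ 0; add h_7 = \tfrac{23406}{8393}x_2 - \tfrac{46812}{8393} to the basis.

The other S-polynomials (S(f_2,f_3), S(f_2,f_4), S(f_3,f_4), S(f_1,h_5), S(f_2,h_5), S(f_3,h_5), S(f_4,h_5), S(f_1,h_6), S(f_2,h_6), S(f_3,h_6), S(f_4,h_6), S(h_5,h_6), S(f_1,h_7), S(f_2,h_7), S(f_3,h_7), S(f_4,h_7), S(h_5,h_7), S(h_6,h_7)) all reduce to 0 modulo the current basis, so we have a Gröbner basis.
Inter-reduce: drop elements whose leading term is divisible by another's, tail-reduce, and make monic.
Reduced Gröbner basis: {x_1 - 1, x_2 - 2}.
Label its elements g_1 = x_1 - 1, g_2 = x_2 - 2.

Reduce p = 2x_1^{2} + \tfrac{3}{2}x_1x_2 + 6x_1 + 6x_2 - 23 modulo G:
  leading term x_1^{2}: subtract (2x_1)·g_1 from 2x_1^{2} + \tfrac{3}{2}x_1x_2 + 6x_1 + 6x_2 - 23 → \tfrac{3}{2}x_1x_2 + 8x_1 + 6x_2 - 23
  leading term x_1x_2: subtract (\tfrac{3}{2}x_2)·g_1 from \tfrac{3}{2}x_1x_2 + 8x_1 + 6x_2 - 23 → 8x_1 + \tfrac{15}{2}x_2 - 23
  leading term x_1: subtract (8)·g_1 from 8x_1 + \tfrac{15}{2}x_2 - 23 → \tfrac{15}{2}x_2 - 15
  leading term x_2: subtract (\tfrac{15}{2})·g_2 from \tfrac{15}{2}x_2 - 15 → 0
  normal form = 0.
Since the normal form is 0, p ∈ I.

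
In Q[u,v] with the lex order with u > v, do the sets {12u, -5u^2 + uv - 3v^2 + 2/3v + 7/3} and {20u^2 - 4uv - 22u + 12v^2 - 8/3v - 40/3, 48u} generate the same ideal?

No, the ideals differ.

Equality of ideals is decidable: compute both reduced Gröbner bases (unique for the ordering) and check whether they agree.
Buchberger on the first generating set:
f_1 = 12u, LT = u.
f_2 = -5u^2 + uv - 3v^2 + 2/3v + 7/3, LT = u^2.

S(f_1,f_2): lcm = u^2. S = 1/5uv - 3/5v^2 + 2/15v + 7/15.
  leading term uv: subtract (1/60v)·f_1 from 1/5uv - 3/5v^2 + 2/15v + 7/15 → -3/5v^2 + 2/15v + 7/15
  leading term v^2: no divisor's leading term divides it; move -3/5v^2 to the remainder.
  leading term v: no divisor's leading term divides it; move 2/15v to the remainder.
  leading term 1: no divisor's leading term divides it; move 7/15 to the remainder.
  remainder -3/5v^2 + 2/15v + 7/15 ≠ 0; add g_3 = -3/5v^2 + 2/15v + 7/15 to the basis.

The other S-polynomials (S(f_1,g_3), S(f_2,g_3)) all reduce to 0 modulo the current basis, so we have a Gröbner basis.
Inter-reduce: drop elements whose leading term is divisible by another's, tail-reduce, and make monic.
Reduced Gröbner basis: {u, v^2 - 2/9v - 7/9}.

Buchberger on the second generating set:
h_1 = 20u^2 - 4uv - 22u + 12v^2 - 8/3v - 40/3, LT = u^2.
h_2 = 48u, LT = u.

S(h_1,h_2): lcm = u^2. S = -1/5uv - 11/10u + 3/5v^2 - 2/15v - 2/3.
  leading term uv: subtract (-1/240v)·h_2 from -1/5uv - 11/10u + 3/5v^2 - 2/15v - 2/3 → -11/10u + 3/5v^2 - 2/15v - 2/3
  leading term u: subtract (-11/480)·h_2 from -11/10u + 3/5v^2 - 2/15v - 2/3 → 3/5v^2 - 2/15v - 2/3
  leading term v^2: no divisor's leading term divides it; move 3/5v^2 to the remainder.
  leading term v: no divisor's leading term divides it; move -2/15v to the remainder.
  leading term 1: no divisor's leading term divides it; move -2/3 to the remainder.
  remainder 3/5v^2 - 2/15v - 2/3 ≠ 0; add k_3 = 3/5v^2 - 2/15v - 2/3 to the basis.

The other S-polynomials (S(h_1,k_3), S(h_2,k_3)) all reduce to 0 modulo the current basis, so we have a Gröbner basis.
Inter-reduce: drop elements whose leading term is divisible by another's, tail-reduce, and make monic.
Reduced Gröbner basis: {u, v^2 - 2/9v - 10/9}.

These differ, so the ideals are not equal.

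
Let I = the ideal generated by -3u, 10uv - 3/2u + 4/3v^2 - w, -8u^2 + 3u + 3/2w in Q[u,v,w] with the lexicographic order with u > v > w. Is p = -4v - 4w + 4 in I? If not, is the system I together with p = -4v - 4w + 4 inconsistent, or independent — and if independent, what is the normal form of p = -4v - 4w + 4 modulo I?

First compute the reduced Gröbner basis of I by Buchberger's algorithm.
f_1 = -3u, LT = u.
f_2 = 10uv - 3/2u + 4/3v^2 - w, LT = uv.
f_3 = -8u^2 + 3u + 3/2w, LT = u^2.

S(f_1,f_2): lcm = uv. S = 3/20u - 2/15v^2 + 1/10w.
  reduce S modulo (f_1, f_2, f_3):
  remainder -2/15v^2 + 1/10w ≠ 0; add h_4 = -2/15v^2 + 1/10w to the basis.

S(f_1,f_3): lcm = u^2. S = 3/8u + 3/16w.
  reduce S modulo (f_1, f_2, f_3, h_4):
  remainder 3/16w ≠ 0; add h_5 = 3/16w to the basis.

The other S-polynomials (S(f_2,f_3), S(f_1,h_4), S(f_2,h_4), S(f_3,h_4), S(f_1,h_5), S(f_2,h_5), S(f_3,h_5), S(h_4,h_5)) all reduce to 0 modulo the current basis, so we have a Gröbner basis.
Inter-reduce: drop elements whose leading term is divisible by another's, tail-reduce, and make monic.
Reduced Gröbner basis: {u, v^2, w}.
Label its elements g_1 = u, g_2 = v^2, g_3 = w.

Reduce p = -4v - 4w + 4 modulo G:
  leading term v: no divisor's leading term divides it; move -4v to the remainder.
  leading term w: subtract (-4)·g_3 from -4w + 4 → 4
  leading term 1: no divisor's leading term divides it; move 4 to the remainder.
  normal form = -4v + 4.
The normal form is nonzero, so p ∉ I. Since p minus its normal form lies in I, I + (p) = I + (r) where r = -4v + 4; decide whether this ideal is the whole ring.
Run Buchberger on G together with r (pairs among the g_i already reduce to 0 since G is a Gröbner basis):
g_1 = u, LT = u.
g_2 = v^2, LT = v^2.
g_3 = w, LT = w.
r = -4v + 4, LT = v.

S(g_2,r): lcm = v^2. S = v.
  reduce S modulo (g_1, g_2, g_3, r):
  remainder 1 ≠ 0; add m_5 = 1 to the basis.

The other S-polynomials (S(g_1,g_2), S(g_1,g_3), S(g_1,r), S(g_2,g_3), S(g_3,r), S(g_1,m_5), S(g_2,m_5), S(g_3,m_5), S(r,m_5)) all reduce to 0 modulo the current basis, so we have a Gröbner basis.
Inter-reduce: drop elements whose leading term is divisible by another's, tail-reduce, and make monic.
Reduced Gröbner basis: {1}.
The reduced Gröbner basis of I + (p) is {1}: the ideal is the whole ring, so the enlarged system has no common solution — adjoining p is inconsistent.

Adjoining -4v - 4w + 4 makes the ideal the whole ring: the system is inconsistent.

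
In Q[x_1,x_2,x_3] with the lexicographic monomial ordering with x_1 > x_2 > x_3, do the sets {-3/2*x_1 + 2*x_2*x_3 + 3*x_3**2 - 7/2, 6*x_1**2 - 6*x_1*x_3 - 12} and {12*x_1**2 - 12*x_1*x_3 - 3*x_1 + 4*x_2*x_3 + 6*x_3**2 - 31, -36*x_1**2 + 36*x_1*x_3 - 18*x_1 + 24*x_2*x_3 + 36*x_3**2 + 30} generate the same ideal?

Equality of ideals is decidable: compute both reduced Gröbner bases (unique for the ordering) and check whether they agree.
Buchberger on the first generating set:
f_1 = -3/2*x_1 + 2*x_2*x_3 + 3*x_3**2 - 7/2, LT = x_1.
f_2 = 6*x_1**2 - 6*x_1*x_3 - 12, LT = x_1**2.

S(f_1,f_2): lcm = x_1**2. S = -4/3*x_1*x_2*x_3 - 2*x_1*x_3**2 + x_1*x_3 + 7/3*x_1 + 2.
  leading term x_1*x_2*x_3: subtract (8/9*x_2*x_3)·f_1 from -4/3*x_1*x_2*x_3 - 2*x_1*x_3**2 + x_1*x_3 + 7/3*x_1 + 2 → -2*x_1*x_3**2 + x_1*x_3 + 7/3*x_1 - 16/9*x_2**2*x_3**2 - 8/3*x_2*x_3**3 + 28/9*x_2*x_3 + 2
  leading term x_1*x_3**2: subtract (4/3*x_3**2)·f_1 from -2*x_1*x_3**2 + x_1*x_3 + 7/3*x_1 - 16/9*x_2**2*x_3**2 - 8/3*x_2*x_3**3 + 28/9*x_2*x_3 + 2 → x_1*x_3 + 7/3*x_1 - 16/9*x_2**2*x_3**2 - 16/3*x_2*x_3**3 + 28/9*x_2*x_3 - 4*x_3**4 + 14/3*x_3**2 + 2
  leading term x_1*x_3: subtract (-2/3*x_3)·f_1 from x_1*x_3 + 7/3*x_1 - 16/9*x_2**2*x_3**2 - 16/3*x_2*x_3**3 + 28/9*x_2*x_3 - 4*x_3**4 + 14/3*x_3**2 + 2 → 7/3*x_1 - 16/9*x_2**2*x_3**2 - 16/3*x_2*x_3**3 + 4/3*x_2*x_3**2 + 28/9*x_2*x_3 - 4*x_3**4 + 2*x_3**3 + 14/3*x_3**2 - 7/3*x_3 + 2
  leading term x_1: subtract (-14/9)·f_1 from 7/3*x_1 - 16/9*x_2**2*x_3**2 - 16/3*x_2*x_3**3 + 4/3*x_2*x_3**2 + 28/9*x_2*x_3 - 4*x_3**4 + 2*x_3**3 + 14/3*x_3**2 - 7/3*x_3 + 2 → -16/9*x_2**2*x_3**2 - 16/3*x_2*x_3**3 + 4/3*x_2*x_3**2 + 56/9*x_2*x_3 - 4*x_3**4 + 2*x_3**3 + 28/3*x_3**2 - 7/3*x_3 - 31/9
  leading term x_2**2*x_3**2: no divisor's leading term divides it; move -16/9*x_2**2*x_3**2 to the remainder.
  leading term x_2*x_3**3: no divisor's leading term divides it; move -16/3*x_2*x_3**3 to the remainder.
  leading term x_2*x_3**2: no divisor's leading term divides it; move 4/3*x_2*x_3**2 to the remainder.
  leading term x_2*x_3: no divisor's leading term divides it; move 56/9*x_2*x_3 to the remainder.
  leading term x_3**4: no divisor's leading term divides it; move -4*x_3**4 to the remainder.
  leading term x_3**3: no divisor's leading term divides it; move 2*x_3**3 to the remainder.
  leading term x_3**2: no divisor's leading term divides it; move 28/3*x_3**2 to the remainder.
  leading term x_3: no divisor's leading term divides it; move -7/3*x_3 to the remainder.
  leading term 1: no divisor's leading term divides it; move -31/9 to the remainder.
  remainder -16/9*x_2**2*x_3**2 - 16/3*x_2*x_3**3 + 4/3*x_2*x_3**2 + 56/9*x_2*x_3 - 4*x_3**4 + 2*x_3**3 + 28/3*x_3**2 - 7/3*x_3 - 31/9 ≠ 0; add g_3 = -16/9*x_2**2*x_3**2 - 16/3*x_2*x_3**3 + 4/3*x_2*x_3**2 + 56/9*x_2*x_3 - 4*x_3**4 + 2*x_3**3 + 28/3*x_3**2 - 7/3*x_3 - 31/9 to the basis.

The other S-polynomials (S(f_1,g_3), S(f_2,g_3)) all reduce to 0 modulo the current basis, so we have a Gröbner basis.
Inter-reduce: drop elements whose leading term is divisible by another's, tail-reduce, and make monic.
Reduced Gröbner basis: {x_1 - 4/3*x_2*x_3 - 2*x_3**2 + 7/3, x_2**2*x_3**2 + 3*x_2*x_3**3 - 3/4*x_2*x_3**2 - 7/2*x_2*x_3 + 9/4*x_3**4 - 9/8*x_3**3 - 21/4*x_3**2 + 21/16*x_3 + 31/16}.

Buchberger on the second generating set:
h_1 = 12*x_1**2 - 12*x_1*x_3 - 3*x_1 + 4*x_2*x_3 + 6*x_3**2 - 31, LT = x_1**2.
h_2 = -36*x_1**2 + 36*x_1*x_3 - 18*x_1 + 24*x_2*x_3 + 36*x_3**2 + 30, LT = x_1**2.

S(h_1,h_2): lcm = x_1**2. S = -3/4*x_1 + x_2*x_3 + 3/2*x_3**2 - 7/4.
  leading term x_1: no divisor's leading term divides it; move -3/4*x_1 to the remainder.
  leading term x_2*x_3: no divisor's leading term divides it; move x_2*x_3 to the remainder.
  leading term x_3**2: no divisor's leading term divides it; move 3/2*x_3**2 to the remainder.
  leading term 1: no divisor's leading term divides it; move -7/4 to the remainder.
  remainder -3/4*x_1 + x_2*x_3 + 3/2*x_3**2 - 7/4 ≠ 0; add k_3 = -3/4*x_1 + x_2*x_3 + 3/2*x_3**2 - 7/4 to the basis.

S(h_1,k_3): lcm = x_1**2. S = 4/3*x_1*x_2*x_3 + 2*x_1*x_3**2 - x_1*x_3 - 31/12*x_1 + 1/3*x_2*x_3 + 1/2*x_3**2 - 31/12.
  leading term x_1*x_2*x_3: subtract (-16/9*x_2*x_3)·k_3 from 4/3*x_1*x_2*x_3 + 2*x_1*x_3**2 - x_1*x_3 - 31/12*x_1 + 1/3*x_2*x_3 + 1/2*x_3**2 - 31/12 → 2*x_1*x_3**2 - x_1*x_3 - 31/12*x_1 + 16/9*x_2**2*x_3**2 + 8/3*x_2*x_3**3 - 25/9*x_2*x_3 + 1/2*x_3**2 - 31/12
  leading term x_1*x_3**2: subtract (-8/3*x_3**2)·k_3 from 2*x_1*x_3**2 - x_1*x_3 - 31/12*x_1 + 16/9*x_2**2*x_3**2 + 8/3*x_2*x_3**3 - 25/9*x_2*x_3 + 1/2*x_3**2 - 31/12 → -x_1*x_3 - 31/12*x_1 + 16/9*x_2**2*x_3**2 + 16/3*x_2*x_3**3 - 25/9*x_2*x_3 + 4*x_3**4 - 25/6*x_3**2 - 31/12
  leading term x_1*x_3: subtract (4/3*x_3)·k_3 from -x_1*x_3 - 31/12*x_1 + 16/9*x_2**2*x_3**2 + 16/3*x_2*x_3**3 - 25/9*x_2*x_3 + 4*x_3**4 - 25/6*x_3**2 - 31/12 → -31/12*x_1 + 16/9*x_2**2*x_3**2 + 16/3*x_2*x_3**3 - 4/3*x_2*x_3**2 - 25/9*x_2*x_3 + 4*x_3**4 - 2*x_3**3 - 25/6*x_3**2 + 7/3*x_3 - 31/12
  leading term x_1: subtract (31/9)·k_3 from -31/12*x_1 + 16/9*x_2**2*x_3**2 + 16/3*x_2*x_3**3 - 4/3*x_2*x_3**2 - 25/9*x_2*x_3 + 4*x_3**4 - 2*x_3**3 - 25/6*x_3**2 + 7/3*x_3 - 31/12 → 16/9*x_2**2*x_3**2 + 16/3*x_2*x_3**3 - 4/3*x_2*x_3**2 - 56/9*x_2*x_3 + 4*x_3**4 - 2*x_3**3 - 28/3*x_3**2 + 7/3*x_3 + 31/9
  leading term x_2**2*x_3**2: no divisor's leading term divides it; move 16/9*x_2**2*x_3**2 to the remainder.
  leading term x_2*x_3**3: no divisor's leading term divides it; move 16/3*x_2*x_3**3 to the remainder.
  leading term x_2*x_3**2: no divisor's leading term divides it; move -4/3*x_2*x_3**2 to the remainder.
  leading term x_2*x_3: no divisor's leading term divides it; move -56/9*x_2*x_3 to the remainder.
  leading term x_3**4: no divisor's leading term divides it; move 4*x_3**4 to the remainder.
  leading term x_3**3: no divisor's leading term divides it; move -2*x_3**3 to the remainder.
  leading term x_3**2: no divisor's leading term divides it; move -28/3*x_3**2 to the remainder.
  leading term x_3: no divisor's leading term divides it; move 7/3*x_3 to the remainder.
  leading term 1: no divisor's leading term divides it; move 31/9 to the remainder.
  remainder 16/9*x_2**2*x_3**2 + 16/3*x_2*x_3**3 - 4/3*x_2*x_3**2 - 56/9*x_2*x_3 + 4*x_3**4 - 2*x_3**3 - 28/3*x_3**2 + 7/3*x_3 + 31/9 ≠ 0; add k_4 = 16/9*x_2**2*x_3**2 + 16/3*x_2*x_3**3 - 4/3*x_2*x_3**2 - 56/9*x_2*x_3 + 4*x_3**4 - 2*x_3**3 - 28/3*x_3**2 + 7/3*x_3 + 31/9 to the basis.

The other S-polynomials (S(h_2,k_3), S(h_1,k_4), S(h_2,k_4), S(k_3,k_4)) all reduce to 0 modulo the current basis, so we have a Gröbner basis.
Inter-reduce: drop elements whose leading term is divisible by another's, tail-reduce, and make monic.
Reduced Gröbner basis: {x_1 - 4/3*x_2*x_3 - 2*x_3**2 + 7/3, x_2**2*x_3**2 + 3*x_2*x_3**3 - 3/4*x_2*x_3**2 - 7/2*x_2*x_3 + 9/4*x_3**4 - 9/8*x_3**3 - 21/4*x_3**2 + 21/16*x_3 + 31/16}.

These coincide, so the ideals are equal.

Yes, the ideals are equal.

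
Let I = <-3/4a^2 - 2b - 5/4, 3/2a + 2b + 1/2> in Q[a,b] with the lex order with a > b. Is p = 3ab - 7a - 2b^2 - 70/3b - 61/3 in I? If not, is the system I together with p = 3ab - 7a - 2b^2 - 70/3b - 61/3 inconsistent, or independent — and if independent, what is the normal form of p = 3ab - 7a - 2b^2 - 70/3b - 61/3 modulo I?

First compute the reduced Gröbner basis of I by Buchberger's algorithm.
f_1 = -3/4a^2 - 2b - 5/4, LT = a^2.
f_2 = 3/2a + 2b + 1/2, LT = a.

S(f_1,f_2): lcm = a^2. S = -4/3ab - 1/3a + 8/3b + 5/3.
  leading term ab: subtract (-8/9b)·f_2 from -4/3ab - 1/3a + 8/3b + 5/3 → -1/3a + 16/9b^2 + 28/9b + 5/3
  leading term a: subtract (-2/9)·f_2 from -1/3a + 16/9b^2 + 28/9b + 5/3 → 16/9b^2 + 32/9b + 16/9
  leading term b^2: no divisor's leading term divides it; move 16/9b^2 to the remainder.
  leading term b: no divisor's leading term divides it; move 32/9b to the remainder.
  leading term 1: no divisor's leading term divides it; move 16/9 to the remainder.
  remainder 16/9b^2 + 32/9b + 16/9 ≠ 0; add h_3 = 16/9b^2 + 32/9b + 16/9 to the basis.

S(f_1,h_3): leading monomials are coprime, so the S-polynomial reduces to 0 (Buchberger's first criterion).
S(f_2,h_3): leading monomials are coprime, so the S-polynomial reduces to 0 (Buchberger's first criterion).
Every S-polynomial of the final basis reduces to 0, so we have a Gröbner basis.
Inter-reduce: drop elements whose leading term is divisible by another's, tail-reduce, and make monic.
Reduced Gröbner basis: {a + 4/3b + 1/3, b^2 + 2b + 1}.
Label its elements g_1 = a + 4/3b + 1/3, g_2 = b^2 + 2b + 1.

Reduce p = 3ab - 7a - 2b^2 - 70/3b - 61/3 modulo G:
  leading term ab: subtract (3b)·g_1 from 3ab - 7a - 2b^2 - 70/3b - 61/3 → -7a - 6b^2 - 73/3b - 61/3
  leading term a: subtract (-7)·g_1 from -7a - 6b^2 - 73/3b - 61/3 → -6b^2 - 15b - 18
  leading term b^2: subtract (-6)·g_2 from -6b^2 - 15b - 18 → -3b - 12
  leading term b: no divisor's leading term divides it; move -3b to the remainder.
  leading term 1: no divisor's leading term divides it; move -12 to the remainder.
  normal form = -3b - 12.
The normal form is nonzero, so p ∉ I. Since p minus its normal form lies in I, I + (p) = I + (r) where r = -3b - 12; decide whether this ideal is the whole ring.
Run Buchberger on G together with r (pairs among the g_i already reduce to 0 since G is a Gröbner basis):
g_1 = a + 4/3b + 1/3, LT = a.
g_2 = b^2 + 2b + 1, LT = b^2.
r = -3b - 12, LT = b.

S(g_1,g_2): leading monomials are coprime, so the S-polynomial reduces to 0 (Buchberger's first criterion).
S(g_1,r): leading monomials are coprime, so the S-polynomial reduces to 0 (Buchberger's first criterion).
S(g_2,r): lcm = b^2. S = -2b + 1.
  leading term b: subtract (2/3)·r from -2b + 1 → 9
  leading term 1: no divisor's leading term divides it; move 9 to the remainder.
  remainder 9 ≠ 0; add m_4 = 9 to the basis.

S(g_1,m_4): leading monomials are coprime, so the S-polynomial reduces to 0 (Buchberger's first criterion).
S(g_2,m_4): leading monomials are coprime, so the S-polynomial reduces to 0 (Buchberger's first criterion).
S(r,m_4): leading monomials are coprime, so the S-polynomial reduces to 0 (Buchberger's first criterion).
Every S-polynomial of the final basis reduces to 0, so we have a Gröbner basis.
Inter-reduce: drop elements whose leading term is divisible by another's, tail-reduce, and make monic.
Reduced Gröbner basis: {1}.
The reduced Gröbner basis of I + (p) is {1}: the ideal is the whole ring, so the enlarged system has no common solution — adjoining p is inconsistent.

Adjoining 3ab - 7a - 2b^2 - 70/3b - 61/3 makes the ideal the whole ring: the system is inconsistent.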